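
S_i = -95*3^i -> [-95, -285, -855, -2565, -7695]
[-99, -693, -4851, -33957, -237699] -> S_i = -99*7^i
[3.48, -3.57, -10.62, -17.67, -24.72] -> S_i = 3.48 + -7.05*i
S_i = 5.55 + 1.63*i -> [5.55, 7.18, 8.81, 10.44, 12.07]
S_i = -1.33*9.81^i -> [-1.33, -13.05, -127.99, -1255.62, -12317.64]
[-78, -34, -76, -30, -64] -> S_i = Random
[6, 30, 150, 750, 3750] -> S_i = 6*5^i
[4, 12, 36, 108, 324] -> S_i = 4*3^i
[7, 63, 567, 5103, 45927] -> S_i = 7*9^i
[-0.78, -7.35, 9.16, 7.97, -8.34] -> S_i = Random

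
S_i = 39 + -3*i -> [39, 36, 33, 30, 27]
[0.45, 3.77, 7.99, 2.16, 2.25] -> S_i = Random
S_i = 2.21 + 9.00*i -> [2.21, 11.21, 20.21, 29.21, 38.21]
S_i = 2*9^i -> [2, 18, 162, 1458, 13122]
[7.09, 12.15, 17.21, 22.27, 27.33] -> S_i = 7.09 + 5.06*i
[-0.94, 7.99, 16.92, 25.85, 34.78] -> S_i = -0.94 + 8.93*i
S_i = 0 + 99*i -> [0, 99, 198, 297, 396]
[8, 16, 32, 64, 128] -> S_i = 8*2^i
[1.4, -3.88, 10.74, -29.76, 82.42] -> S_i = 1.40*(-2.77)^i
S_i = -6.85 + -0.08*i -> [-6.85, -6.93, -7.01, -7.09, -7.17]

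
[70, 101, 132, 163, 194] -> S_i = 70 + 31*i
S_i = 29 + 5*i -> [29, 34, 39, 44, 49]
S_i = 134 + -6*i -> [134, 128, 122, 116, 110]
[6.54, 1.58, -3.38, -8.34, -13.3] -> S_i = 6.54 + -4.96*i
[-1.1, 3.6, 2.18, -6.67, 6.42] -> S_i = Random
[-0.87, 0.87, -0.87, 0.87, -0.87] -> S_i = -0.87*(-1.00)^i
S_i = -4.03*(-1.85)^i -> [-4.03, 7.46, -13.79, 25.52, -47.21]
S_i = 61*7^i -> [61, 427, 2989, 20923, 146461]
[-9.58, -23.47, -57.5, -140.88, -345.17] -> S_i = -9.58*2.45^i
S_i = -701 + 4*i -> [-701, -697, -693, -689, -685]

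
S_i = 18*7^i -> [18, 126, 882, 6174, 43218]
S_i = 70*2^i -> [70, 140, 280, 560, 1120]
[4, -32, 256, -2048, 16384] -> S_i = 4*-8^i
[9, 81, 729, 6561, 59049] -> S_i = 9*9^i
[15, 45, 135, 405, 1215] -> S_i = 15*3^i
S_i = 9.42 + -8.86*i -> [9.42, 0.56, -8.3, -17.16, -26.02]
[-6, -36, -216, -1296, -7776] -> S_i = -6*6^i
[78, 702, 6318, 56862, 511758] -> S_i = 78*9^i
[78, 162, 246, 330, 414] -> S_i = 78 + 84*i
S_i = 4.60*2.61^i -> [4.6, 12.01, 31.34, 81.79, 213.46]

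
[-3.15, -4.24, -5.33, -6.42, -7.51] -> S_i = -3.15 + -1.09*i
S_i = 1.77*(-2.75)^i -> [1.77, -4.87, 13.39, -36.81, 101.23]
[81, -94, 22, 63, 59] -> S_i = Random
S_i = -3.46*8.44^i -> [-3.46, -29.2, -246.47, -2080.19, -17556.82]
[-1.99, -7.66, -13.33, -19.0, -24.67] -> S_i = -1.99 + -5.67*i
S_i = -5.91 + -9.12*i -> [-5.91, -15.03, -24.15, -33.27, -42.39]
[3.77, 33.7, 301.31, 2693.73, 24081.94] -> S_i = 3.77*8.94^i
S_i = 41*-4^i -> [41, -164, 656, -2624, 10496]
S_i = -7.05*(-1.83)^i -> [-7.05, 12.9, -23.61, 43.21, -79.07]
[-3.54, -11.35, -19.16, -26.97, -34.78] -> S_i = -3.54 + -7.81*i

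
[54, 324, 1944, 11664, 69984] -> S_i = 54*6^i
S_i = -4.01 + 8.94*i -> [-4.01, 4.93, 13.87, 22.81, 31.75]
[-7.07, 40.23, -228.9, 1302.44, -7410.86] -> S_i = -7.07*(-5.69)^i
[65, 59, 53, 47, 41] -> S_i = 65 + -6*i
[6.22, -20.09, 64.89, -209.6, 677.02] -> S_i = 6.22*(-3.23)^i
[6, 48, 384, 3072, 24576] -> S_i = 6*8^i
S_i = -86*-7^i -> [-86, 602, -4214, 29498, -206486]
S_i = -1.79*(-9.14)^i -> [-1.79, 16.36, -149.54, 1366.76, -12492.17]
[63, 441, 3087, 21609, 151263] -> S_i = 63*7^i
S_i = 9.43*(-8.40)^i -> [9.43, -79.21, 665.38, -5589.2, 46949.27]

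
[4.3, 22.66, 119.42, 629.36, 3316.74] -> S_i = 4.30*5.27^i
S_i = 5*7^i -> [5, 35, 245, 1715, 12005]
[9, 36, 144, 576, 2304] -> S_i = 9*4^i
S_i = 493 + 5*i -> [493, 498, 503, 508, 513]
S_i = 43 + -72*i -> [43, -29, -101, -173, -245]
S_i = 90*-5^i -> [90, -450, 2250, -11250, 56250]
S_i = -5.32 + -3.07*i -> [-5.32, -8.39, -11.46, -14.53, -17.6]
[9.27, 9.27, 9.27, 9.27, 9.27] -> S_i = 9.27*1.00^i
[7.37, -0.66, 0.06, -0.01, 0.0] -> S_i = 7.37*(-0.09)^i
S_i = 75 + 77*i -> [75, 152, 229, 306, 383]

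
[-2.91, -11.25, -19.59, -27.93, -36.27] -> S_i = -2.91 + -8.34*i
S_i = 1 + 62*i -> [1, 63, 125, 187, 249]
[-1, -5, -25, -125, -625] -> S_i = -1*5^i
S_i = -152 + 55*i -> [-152, -97, -42, 13, 68]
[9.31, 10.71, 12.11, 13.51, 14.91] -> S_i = 9.31 + 1.40*i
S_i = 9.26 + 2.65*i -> [9.26, 11.91, 14.56, 17.21, 19.86]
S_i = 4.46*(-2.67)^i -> [4.46, -11.91, 31.79, -84.89, 226.66]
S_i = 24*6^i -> [24, 144, 864, 5184, 31104]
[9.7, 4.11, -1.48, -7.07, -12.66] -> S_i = 9.70 + -5.59*i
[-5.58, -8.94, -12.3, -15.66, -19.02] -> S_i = -5.58 + -3.36*i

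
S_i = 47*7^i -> [47, 329, 2303, 16121, 112847]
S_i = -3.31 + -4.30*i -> [-3.31, -7.61, -11.91, -16.21, -20.51]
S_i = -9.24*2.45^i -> [-9.24, -22.64, -55.46, -135.88, -332.92]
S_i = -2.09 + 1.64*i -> [-2.09, -0.45, 1.19, 2.83, 4.47]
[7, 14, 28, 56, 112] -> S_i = 7*2^i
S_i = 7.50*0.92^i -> [7.5, 6.9, 6.35, 5.84, 5.37]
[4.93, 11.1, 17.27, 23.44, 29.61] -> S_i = 4.93 + 6.17*i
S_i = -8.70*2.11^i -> [-8.7, -18.36, -38.73, -81.73, -172.44]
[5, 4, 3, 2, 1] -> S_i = 5 + -1*i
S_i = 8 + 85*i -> [8, 93, 178, 263, 348]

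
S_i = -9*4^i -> [-9, -36, -144, -576, -2304]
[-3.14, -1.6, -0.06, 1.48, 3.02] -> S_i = -3.14 + 1.54*i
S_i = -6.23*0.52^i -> [-6.23, -3.24, -1.68, -0.88, -0.46]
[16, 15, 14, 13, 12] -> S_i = 16 + -1*i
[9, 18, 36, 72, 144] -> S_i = 9*2^i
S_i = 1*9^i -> [1, 9, 81, 729, 6561]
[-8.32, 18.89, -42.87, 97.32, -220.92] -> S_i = -8.32*(-2.27)^i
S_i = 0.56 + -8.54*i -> [0.56, -7.98, -16.52, -25.06, -33.6]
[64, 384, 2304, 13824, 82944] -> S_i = 64*6^i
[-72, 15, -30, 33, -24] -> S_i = Random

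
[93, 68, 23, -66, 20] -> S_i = Random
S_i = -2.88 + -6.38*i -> [-2.88, -9.26, -15.64, -22.02, -28.4]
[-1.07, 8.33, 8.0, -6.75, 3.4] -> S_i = Random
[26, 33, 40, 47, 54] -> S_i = 26 + 7*i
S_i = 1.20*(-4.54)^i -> [1.2, -5.45, 24.73, -112.29, 509.81]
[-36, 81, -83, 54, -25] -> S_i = Random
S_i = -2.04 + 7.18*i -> [-2.04, 5.14, 12.32, 19.5, 26.68]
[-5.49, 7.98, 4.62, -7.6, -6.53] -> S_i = Random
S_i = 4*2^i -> [4, 8, 16, 32, 64]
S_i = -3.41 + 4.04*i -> [-3.41, 0.63, 4.67, 8.71, 12.75]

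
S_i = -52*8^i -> [-52, -416, -3328, -26624, -212992]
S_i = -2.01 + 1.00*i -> [-2.01, -1.01, -0.01, 0.99, 1.99]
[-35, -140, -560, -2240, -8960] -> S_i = -35*4^i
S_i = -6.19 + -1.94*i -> [-6.19, -8.13, -10.07, -12.01, -13.95]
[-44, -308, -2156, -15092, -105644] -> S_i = -44*7^i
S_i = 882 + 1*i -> [882, 883, 884, 885, 886]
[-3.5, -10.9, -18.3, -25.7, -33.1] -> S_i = -3.50 + -7.40*i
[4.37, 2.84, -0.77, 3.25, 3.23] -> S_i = Random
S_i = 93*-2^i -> [93, -186, 372, -744, 1488]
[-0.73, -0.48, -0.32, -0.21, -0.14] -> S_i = -0.73*0.66^i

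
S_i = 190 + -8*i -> [190, 182, 174, 166, 158]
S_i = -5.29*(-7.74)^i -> [-5.29, 40.94, -316.91, 2452.89, -18985.39]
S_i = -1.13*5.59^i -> [-1.13, -6.32, -35.31, -197.38, -1103.38]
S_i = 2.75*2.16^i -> [2.75, 5.94, 12.83, 27.71, 59.86]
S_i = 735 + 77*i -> [735, 812, 889, 966, 1043]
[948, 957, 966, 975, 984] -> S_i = 948 + 9*i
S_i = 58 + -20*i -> [58, 38, 18, -2, -22]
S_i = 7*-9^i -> [7, -63, 567, -5103, 45927]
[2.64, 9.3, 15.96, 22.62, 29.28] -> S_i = 2.64 + 6.66*i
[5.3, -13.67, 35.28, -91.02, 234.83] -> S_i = 5.30*(-2.58)^i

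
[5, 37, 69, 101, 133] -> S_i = 5 + 32*i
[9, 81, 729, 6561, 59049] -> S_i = 9*9^i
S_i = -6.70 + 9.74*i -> [-6.7, 3.04, 12.78, 22.52, 32.26]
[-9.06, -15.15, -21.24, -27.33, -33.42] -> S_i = -9.06 + -6.09*i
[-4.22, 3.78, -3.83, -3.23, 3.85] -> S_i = Random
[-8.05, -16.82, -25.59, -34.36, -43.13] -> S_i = -8.05 + -8.77*i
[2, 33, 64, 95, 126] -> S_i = 2 + 31*i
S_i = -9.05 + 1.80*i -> [-9.05, -7.25, -5.45, -3.65, -1.85]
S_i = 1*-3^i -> [1, -3, 9, -27, 81]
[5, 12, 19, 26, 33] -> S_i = 5 + 7*i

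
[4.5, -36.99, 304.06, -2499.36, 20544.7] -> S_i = 4.50*(-8.22)^i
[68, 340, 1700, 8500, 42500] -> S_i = 68*5^i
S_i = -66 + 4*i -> [-66, -62, -58, -54, -50]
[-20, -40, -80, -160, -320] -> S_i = -20*2^i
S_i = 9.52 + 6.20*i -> [9.52, 15.72, 21.92, 28.12, 34.32]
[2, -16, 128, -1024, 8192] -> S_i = 2*-8^i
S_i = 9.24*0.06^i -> [9.24, 0.55, 0.03, 0.0, 0.0]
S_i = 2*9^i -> [2, 18, 162, 1458, 13122]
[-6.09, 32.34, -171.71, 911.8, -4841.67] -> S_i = -6.09*(-5.31)^i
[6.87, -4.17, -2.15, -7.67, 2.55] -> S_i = Random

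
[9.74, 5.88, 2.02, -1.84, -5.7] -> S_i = 9.74 + -3.86*i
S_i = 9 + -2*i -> [9, 7, 5, 3, 1]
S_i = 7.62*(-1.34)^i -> [7.62, -10.21, 13.68, -18.33, 24.57]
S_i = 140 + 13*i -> [140, 153, 166, 179, 192]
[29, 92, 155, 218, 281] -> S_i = 29 + 63*i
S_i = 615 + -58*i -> [615, 557, 499, 441, 383]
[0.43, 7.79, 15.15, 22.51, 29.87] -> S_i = 0.43 + 7.36*i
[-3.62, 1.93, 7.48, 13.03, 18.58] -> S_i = -3.62 + 5.55*i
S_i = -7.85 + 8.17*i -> [-7.85, 0.32, 8.49, 16.66, 24.83]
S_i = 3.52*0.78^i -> [3.52, 2.75, 2.14, 1.67, 1.3]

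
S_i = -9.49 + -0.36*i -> [-9.49, -9.85, -10.21, -10.57, -10.93]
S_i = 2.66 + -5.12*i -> [2.66, -2.46, -7.58, -12.7, -17.82]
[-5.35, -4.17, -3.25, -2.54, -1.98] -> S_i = -5.35*0.78^i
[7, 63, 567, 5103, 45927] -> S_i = 7*9^i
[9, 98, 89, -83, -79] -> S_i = Random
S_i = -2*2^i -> [-2, -4, -8, -16, -32]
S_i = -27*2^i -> [-27, -54, -108, -216, -432]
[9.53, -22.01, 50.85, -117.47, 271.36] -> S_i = 9.53*(-2.31)^i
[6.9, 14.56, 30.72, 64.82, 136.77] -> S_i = 6.90*2.11^i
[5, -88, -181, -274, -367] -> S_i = 5 + -93*i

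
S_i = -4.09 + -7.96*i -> [-4.09, -12.05, -20.01, -27.97, -35.93]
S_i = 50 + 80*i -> [50, 130, 210, 290, 370]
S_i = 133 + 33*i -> [133, 166, 199, 232, 265]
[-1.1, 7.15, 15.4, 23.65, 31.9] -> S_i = -1.10 + 8.25*i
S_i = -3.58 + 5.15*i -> [-3.58, 1.57, 6.72, 11.87, 17.02]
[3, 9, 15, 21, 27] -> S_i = 3 + 6*i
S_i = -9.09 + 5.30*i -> [-9.09, -3.79, 1.51, 6.81, 12.11]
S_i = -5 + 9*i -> [-5, 4, 13, 22, 31]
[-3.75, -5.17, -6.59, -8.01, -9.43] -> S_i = -3.75 + -1.42*i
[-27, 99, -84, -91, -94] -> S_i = Random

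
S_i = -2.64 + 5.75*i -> [-2.64, 3.11, 8.86, 14.61, 20.36]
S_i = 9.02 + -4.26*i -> [9.02, 4.76, 0.5, -3.76, -8.02]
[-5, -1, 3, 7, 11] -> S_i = -5 + 4*i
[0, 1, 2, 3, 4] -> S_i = 0 + 1*i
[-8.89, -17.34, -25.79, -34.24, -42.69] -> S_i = -8.89 + -8.45*i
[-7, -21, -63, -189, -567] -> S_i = -7*3^i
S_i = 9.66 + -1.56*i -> [9.66, 8.1, 6.54, 4.98, 3.42]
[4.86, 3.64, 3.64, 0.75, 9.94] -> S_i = Random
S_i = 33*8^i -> [33, 264, 2112, 16896, 135168]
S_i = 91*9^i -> [91, 819, 7371, 66339, 597051]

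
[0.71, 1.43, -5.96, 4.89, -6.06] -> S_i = Random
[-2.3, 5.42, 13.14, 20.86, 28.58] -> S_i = -2.30 + 7.72*i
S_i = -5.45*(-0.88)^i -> [-5.45, 4.8, -4.22, 3.71, -3.27]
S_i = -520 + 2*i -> [-520, -518, -516, -514, -512]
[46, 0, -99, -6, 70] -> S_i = Random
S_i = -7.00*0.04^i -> [-7.0, -0.28, -0.01, -0.0, -0.0]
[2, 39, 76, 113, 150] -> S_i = 2 + 37*i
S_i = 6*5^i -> [6, 30, 150, 750, 3750]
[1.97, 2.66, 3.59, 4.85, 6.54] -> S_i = 1.97*1.35^i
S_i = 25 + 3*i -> [25, 28, 31, 34, 37]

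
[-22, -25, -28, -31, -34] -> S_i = -22 + -3*i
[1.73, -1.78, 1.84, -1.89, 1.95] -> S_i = 1.73*(-1.03)^i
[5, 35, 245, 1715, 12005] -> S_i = 5*7^i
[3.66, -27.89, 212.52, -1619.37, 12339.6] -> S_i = 3.66*(-7.62)^i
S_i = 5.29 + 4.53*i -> [5.29, 9.82, 14.35, 18.88, 23.41]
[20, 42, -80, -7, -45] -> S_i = Random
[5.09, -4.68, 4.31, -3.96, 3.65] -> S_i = 5.09*(-0.92)^i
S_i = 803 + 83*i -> [803, 886, 969, 1052, 1135]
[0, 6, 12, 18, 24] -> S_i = 0 + 6*i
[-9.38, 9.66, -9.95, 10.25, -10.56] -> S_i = -9.38*(-1.03)^i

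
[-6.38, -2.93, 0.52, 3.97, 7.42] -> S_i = -6.38 + 3.45*i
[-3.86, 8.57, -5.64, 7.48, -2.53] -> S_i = Random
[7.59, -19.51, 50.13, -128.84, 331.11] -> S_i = 7.59*(-2.57)^i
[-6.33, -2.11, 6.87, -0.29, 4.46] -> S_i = Random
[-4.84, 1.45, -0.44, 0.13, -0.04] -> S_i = -4.84*(-0.30)^i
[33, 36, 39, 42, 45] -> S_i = 33 + 3*i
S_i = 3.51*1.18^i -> [3.51, 4.14, 4.89, 5.77, 6.81]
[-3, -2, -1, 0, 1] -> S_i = -3 + 1*i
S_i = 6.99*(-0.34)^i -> [6.99, -2.38, 0.81, -0.27, 0.09]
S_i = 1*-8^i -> [1, -8, 64, -512, 4096]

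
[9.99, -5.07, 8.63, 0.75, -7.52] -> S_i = Random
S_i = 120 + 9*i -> [120, 129, 138, 147, 156]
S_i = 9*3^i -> [9, 27, 81, 243, 729]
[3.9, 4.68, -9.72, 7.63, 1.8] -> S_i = Random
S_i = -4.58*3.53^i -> [-4.58, -16.17, -57.07, -201.46, -711.16]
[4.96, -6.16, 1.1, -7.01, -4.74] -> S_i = Random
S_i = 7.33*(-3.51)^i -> [7.33, -25.73, 90.31, -316.98, 1112.58]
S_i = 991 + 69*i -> [991, 1060, 1129, 1198, 1267]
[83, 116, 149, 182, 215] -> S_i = 83 + 33*i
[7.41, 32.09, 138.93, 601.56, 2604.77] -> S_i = 7.41*4.33^i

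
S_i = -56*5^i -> [-56, -280, -1400, -7000, -35000]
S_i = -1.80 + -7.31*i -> [-1.8, -9.11, -16.42, -23.73, -31.04]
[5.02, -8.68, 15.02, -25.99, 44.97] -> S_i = 5.02*(-1.73)^i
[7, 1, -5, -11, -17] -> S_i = 7 + -6*i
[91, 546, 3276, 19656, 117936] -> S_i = 91*6^i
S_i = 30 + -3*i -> [30, 27, 24, 21, 18]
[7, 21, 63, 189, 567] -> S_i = 7*3^i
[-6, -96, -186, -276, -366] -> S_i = -6 + -90*i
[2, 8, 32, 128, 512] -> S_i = 2*4^i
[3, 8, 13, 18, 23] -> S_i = 3 + 5*i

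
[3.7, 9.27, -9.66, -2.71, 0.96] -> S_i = Random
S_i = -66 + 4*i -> [-66, -62, -58, -54, -50]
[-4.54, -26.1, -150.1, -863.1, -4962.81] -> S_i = -4.54*5.75^i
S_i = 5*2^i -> [5, 10, 20, 40, 80]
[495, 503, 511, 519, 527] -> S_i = 495 + 8*i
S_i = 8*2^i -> [8, 16, 32, 64, 128]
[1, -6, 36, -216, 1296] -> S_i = 1*-6^i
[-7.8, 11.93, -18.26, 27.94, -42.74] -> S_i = -7.80*(-1.53)^i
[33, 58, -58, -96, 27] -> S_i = Random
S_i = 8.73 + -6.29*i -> [8.73, 2.44, -3.85, -10.14, -16.43]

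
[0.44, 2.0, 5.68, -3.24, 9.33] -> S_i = Random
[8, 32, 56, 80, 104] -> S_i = 8 + 24*i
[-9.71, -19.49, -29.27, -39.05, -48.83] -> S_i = -9.71 + -9.78*i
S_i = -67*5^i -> [-67, -335, -1675, -8375, -41875]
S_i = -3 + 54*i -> [-3, 51, 105, 159, 213]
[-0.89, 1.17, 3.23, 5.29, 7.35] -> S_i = -0.89 + 2.06*i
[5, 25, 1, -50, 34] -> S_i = Random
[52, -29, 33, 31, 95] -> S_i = Random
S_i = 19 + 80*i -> [19, 99, 179, 259, 339]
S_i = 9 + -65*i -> [9, -56, -121, -186, -251]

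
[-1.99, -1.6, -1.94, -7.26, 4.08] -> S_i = Random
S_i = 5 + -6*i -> [5, -1, -7, -13, -19]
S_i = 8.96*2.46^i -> [8.96, 22.04, 54.22, 133.39, 328.13]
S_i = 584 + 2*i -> [584, 586, 588, 590, 592]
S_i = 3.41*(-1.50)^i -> [3.41, -5.12, 7.67, -11.51, 17.26]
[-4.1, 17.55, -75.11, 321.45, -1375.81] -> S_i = -4.10*(-4.28)^i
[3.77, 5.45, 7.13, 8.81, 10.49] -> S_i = 3.77 + 1.68*i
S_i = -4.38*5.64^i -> [-4.38, -24.7, -139.33, -785.8, -4431.91]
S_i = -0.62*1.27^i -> [-0.62, -0.79, -1.0, -1.27, -1.61]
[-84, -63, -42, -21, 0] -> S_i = -84 + 21*i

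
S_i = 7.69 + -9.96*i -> [7.69, -2.27, -12.23, -22.19, -32.15]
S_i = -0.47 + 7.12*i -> [-0.47, 6.65, 13.77, 20.89, 28.01]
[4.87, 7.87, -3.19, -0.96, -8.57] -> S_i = Random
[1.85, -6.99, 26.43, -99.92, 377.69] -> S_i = 1.85*(-3.78)^i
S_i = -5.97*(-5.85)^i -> [-5.97, 34.92, -204.31, 1195.2, -6991.94]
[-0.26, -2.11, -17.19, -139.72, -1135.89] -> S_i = -0.26*8.13^i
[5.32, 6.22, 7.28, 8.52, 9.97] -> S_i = 5.32*1.17^i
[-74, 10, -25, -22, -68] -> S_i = Random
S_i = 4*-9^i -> [4, -36, 324, -2916, 26244]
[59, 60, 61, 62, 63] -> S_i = 59 + 1*i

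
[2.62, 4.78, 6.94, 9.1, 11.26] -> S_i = 2.62 + 2.16*i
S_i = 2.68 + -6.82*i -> [2.68, -4.14, -10.96, -17.78, -24.6]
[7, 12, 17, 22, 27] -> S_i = 7 + 5*i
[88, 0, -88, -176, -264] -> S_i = 88 + -88*i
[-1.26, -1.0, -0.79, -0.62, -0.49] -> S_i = -1.26*0.79^i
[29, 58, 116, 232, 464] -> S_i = 29*2^i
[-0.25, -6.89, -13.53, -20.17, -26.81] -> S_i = -0.25 + -6.64*i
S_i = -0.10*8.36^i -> [-0.1, -0.84, -6.99, -58.43, -488.46]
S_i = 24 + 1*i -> [24, 25, 26, 27, 28]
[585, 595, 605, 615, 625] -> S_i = 585 + 10*i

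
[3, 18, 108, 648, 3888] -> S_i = 3*6^i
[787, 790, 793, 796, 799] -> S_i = 787 + 3*i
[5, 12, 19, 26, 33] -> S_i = 5 + 7*i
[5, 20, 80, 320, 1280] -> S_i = 5*4^i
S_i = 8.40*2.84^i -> [8.4, 23.86, 67.75, 192.41, 546.45]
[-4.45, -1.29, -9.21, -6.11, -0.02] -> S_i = Random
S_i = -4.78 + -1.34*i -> [-4.78, -6.12, -7.46, -8.8, -10.14]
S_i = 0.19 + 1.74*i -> [0.19, 1.93, 3.67, 5.41, 7.15]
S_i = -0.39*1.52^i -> [-0.39, -0.59, -0.9, -1.37, -2.08]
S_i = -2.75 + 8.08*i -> [-2.75, 5.33, 13.41, 21.49, 29.57]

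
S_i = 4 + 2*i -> [4, 6, 8, 10, 12]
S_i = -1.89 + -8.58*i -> [-1.89, -10.47, -19.05, -27.63, -36.21]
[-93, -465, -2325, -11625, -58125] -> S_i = -93*5^i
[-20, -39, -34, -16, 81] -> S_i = Random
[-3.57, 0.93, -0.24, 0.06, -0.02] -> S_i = -3.57*(-0.26)^i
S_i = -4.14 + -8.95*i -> [-4.14, -13.09, -22.04, -30.99, -39.94]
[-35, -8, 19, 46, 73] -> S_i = -35 + 27*i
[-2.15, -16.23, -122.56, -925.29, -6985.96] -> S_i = -2.15*7.55^i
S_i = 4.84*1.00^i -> [4.84, 4.84, 4.84, 4.84, 4.84]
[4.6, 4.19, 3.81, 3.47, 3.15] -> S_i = 4.60*0.91^i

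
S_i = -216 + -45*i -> [-216, -261, -306, -351, -396]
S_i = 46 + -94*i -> [46, -48, -142, -236, -330]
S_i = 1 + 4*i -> [1, 5, 9, 13, 17]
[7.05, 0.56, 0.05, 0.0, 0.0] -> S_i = 7.05*0.08^i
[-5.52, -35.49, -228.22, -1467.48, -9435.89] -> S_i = -5.52*6.43^i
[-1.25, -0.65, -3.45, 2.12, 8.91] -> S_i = Random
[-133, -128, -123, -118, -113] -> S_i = -133 + 5*i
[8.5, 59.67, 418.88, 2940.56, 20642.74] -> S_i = 8.50*7.02^i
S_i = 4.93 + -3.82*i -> [4.93, 1.11, -2.71, -6.53, -10.35]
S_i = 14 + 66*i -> [14, 80, 146, 212, 278]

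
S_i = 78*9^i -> [78, 702, 6318, 56862, 511758]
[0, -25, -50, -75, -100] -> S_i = 0 + -25*i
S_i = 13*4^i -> [13, 52, 208, 832, 3328]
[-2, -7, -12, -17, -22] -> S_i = -2 + -5*i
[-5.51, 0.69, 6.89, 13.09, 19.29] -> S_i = -5.51 + 6.20*i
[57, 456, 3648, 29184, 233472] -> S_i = 57*8^i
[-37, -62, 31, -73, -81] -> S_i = Random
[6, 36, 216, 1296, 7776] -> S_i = 6*6^i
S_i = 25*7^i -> [25, 175, 1225, 8575, 60025]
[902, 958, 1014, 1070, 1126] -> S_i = 902 + 56*i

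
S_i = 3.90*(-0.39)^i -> [3.9, -1.52, 0.59, -0.23, 0.09]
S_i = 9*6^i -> [9, 54, 324, 1944, 11664]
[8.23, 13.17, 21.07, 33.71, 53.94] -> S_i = 8.23*1.60^i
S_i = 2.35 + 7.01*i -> [2.35, 9.36, 16.37, 23.38, 30.39]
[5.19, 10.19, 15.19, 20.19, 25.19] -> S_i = 5.19 + 5.00*i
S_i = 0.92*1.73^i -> [0.92, 1.59, 2.75, 4.76, 8.24]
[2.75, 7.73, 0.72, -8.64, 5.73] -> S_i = Random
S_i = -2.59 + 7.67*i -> [-2.59, 5.08, 12.75, 20.42, 28.09]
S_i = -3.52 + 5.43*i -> [-3.52, 1.91, 7.34, 12.77, 18.2]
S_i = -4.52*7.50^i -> [-4.52, -33.9, -254.25, -1906.87, -14301.56]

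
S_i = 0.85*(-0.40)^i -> [0.85, -0.34, 0.14, -0.05, 0.02]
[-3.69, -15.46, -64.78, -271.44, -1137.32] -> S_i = -3.69*4.19^i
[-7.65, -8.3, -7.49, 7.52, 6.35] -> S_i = Random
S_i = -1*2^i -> [-1, -2, -4, -8, -16]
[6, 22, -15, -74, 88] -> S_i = Random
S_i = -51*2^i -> [-51, -102, -204, -408, -816]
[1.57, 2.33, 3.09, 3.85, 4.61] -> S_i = 1.57 + 0.76*i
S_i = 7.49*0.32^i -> [7.49, 2.4, 0.77, 0.25, 0.08]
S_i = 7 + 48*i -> [7, 55, 103, 151, 199]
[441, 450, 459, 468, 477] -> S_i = 441 + 9*i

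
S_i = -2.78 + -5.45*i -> [-2.78, -8.23, -13.68, -19.13, -24.58]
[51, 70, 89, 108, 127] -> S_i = 51 + 19*i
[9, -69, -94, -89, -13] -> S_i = Random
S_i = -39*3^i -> [-39, -117, -351, -1053, -3159]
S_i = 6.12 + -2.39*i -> [6.12, 3.73, 1.34, -1.05, -3.44]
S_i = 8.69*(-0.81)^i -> [8.69, -7.04, 5.7, -4.62, 3.74]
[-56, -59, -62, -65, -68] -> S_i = -56 + -3*i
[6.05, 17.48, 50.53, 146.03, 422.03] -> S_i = 6.05*2.89^i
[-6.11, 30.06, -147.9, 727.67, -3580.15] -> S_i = -6.11*(-4.92)^i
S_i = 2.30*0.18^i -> [2.3, 0.41, 0.07, 0.01, 0.0]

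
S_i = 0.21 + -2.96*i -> [0.21, -2.75, -5.71, -8.67, -11.63]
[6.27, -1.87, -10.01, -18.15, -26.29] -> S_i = 6.27 + -8.14*i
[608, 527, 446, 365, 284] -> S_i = 608 + -81*i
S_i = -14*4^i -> [-14, -56, -224, -896, -3584]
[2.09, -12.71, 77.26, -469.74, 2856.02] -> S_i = 2.09*(-6.08)^i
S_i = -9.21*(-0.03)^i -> [-9.21, 0.28, -0.01, 0.0, -0.0]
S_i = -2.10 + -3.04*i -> [-2.1, -5.14, -8.18, -11.22, -14.26]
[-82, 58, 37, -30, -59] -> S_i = Random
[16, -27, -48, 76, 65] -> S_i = Random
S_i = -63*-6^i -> [-63, 378, -2268, 13608, -81648]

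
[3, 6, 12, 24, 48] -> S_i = 3*2^i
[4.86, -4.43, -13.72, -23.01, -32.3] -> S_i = 4.86 + -9.29*i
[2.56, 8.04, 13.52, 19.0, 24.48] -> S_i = 2.56 + 5.48*i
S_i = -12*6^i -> [-12, -72, -432, -2592, -15552]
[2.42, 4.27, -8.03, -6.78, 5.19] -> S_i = Random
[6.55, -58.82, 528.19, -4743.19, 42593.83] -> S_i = 6.55*(-8.98)^i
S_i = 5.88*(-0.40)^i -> [5.88, -2.35, 0.94, -0.38, 0.15]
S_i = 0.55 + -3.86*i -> [0.55, -3.31, -7.17, -11.03, -14.89]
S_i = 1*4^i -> [1, 4, 16, 64, 256]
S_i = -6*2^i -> [-6, -12, -24, -48, -96]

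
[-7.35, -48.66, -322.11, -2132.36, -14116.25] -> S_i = -7.35*6.62^i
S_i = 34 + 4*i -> [34, 38, 42, 46, 50]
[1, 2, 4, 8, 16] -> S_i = 1*2^i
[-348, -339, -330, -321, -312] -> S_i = -348 + 9*i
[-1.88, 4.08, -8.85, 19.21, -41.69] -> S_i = -1.88*(-2.17)^i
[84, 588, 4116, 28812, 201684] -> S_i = 84*7^i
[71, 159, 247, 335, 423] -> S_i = 71 + 88*i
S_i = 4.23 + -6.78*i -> [4.23, -2.55, -9.33, -16.11, -22.89]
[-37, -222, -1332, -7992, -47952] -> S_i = -37*6^i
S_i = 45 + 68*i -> [45, 113, 181, 249, 317]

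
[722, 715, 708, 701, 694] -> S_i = 722 + -7*i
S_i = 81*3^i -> [81, 243, 729, 2187, 6561]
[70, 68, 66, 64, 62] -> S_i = 70 + -2*i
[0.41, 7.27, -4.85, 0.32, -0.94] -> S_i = Random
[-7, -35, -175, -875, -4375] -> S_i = -7*5^i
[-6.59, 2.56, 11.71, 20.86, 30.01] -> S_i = -6.59 + 9.15*i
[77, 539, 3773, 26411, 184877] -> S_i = 77*7^i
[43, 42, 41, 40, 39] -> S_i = 43 + -1*i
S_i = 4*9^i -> [4, 36, 324, 2916, 26244]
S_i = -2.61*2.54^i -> [-2.61, -6.63, -16.84, -42.77, -108.64]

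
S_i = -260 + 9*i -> [-260, -251, -242, -233, -224]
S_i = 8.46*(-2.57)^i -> [8.46, -21.74, 55.88, -143.61, 369.06]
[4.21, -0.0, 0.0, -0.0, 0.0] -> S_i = 4.21*-0.00^i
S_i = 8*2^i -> [8, 16, 32, 64, 128]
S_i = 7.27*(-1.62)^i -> [7.27, -11.78, 19.08, -30.91, 50.07]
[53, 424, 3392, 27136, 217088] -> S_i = 53*8^i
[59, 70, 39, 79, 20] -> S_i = Random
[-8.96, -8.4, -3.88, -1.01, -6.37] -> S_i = Random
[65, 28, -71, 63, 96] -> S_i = Random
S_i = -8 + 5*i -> [-8, -3, 2, 7, 12]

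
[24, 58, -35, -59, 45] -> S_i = Random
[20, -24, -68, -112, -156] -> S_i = 20 + -44*i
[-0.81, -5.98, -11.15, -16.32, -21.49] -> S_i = -0.81 + -5.17*i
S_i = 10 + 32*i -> [10, 42, 74, 106, 138]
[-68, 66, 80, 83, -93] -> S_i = Random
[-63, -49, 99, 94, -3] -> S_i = Random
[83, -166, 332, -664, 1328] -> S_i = 83*-2^i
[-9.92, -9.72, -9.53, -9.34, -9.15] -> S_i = -9.92*0.98^i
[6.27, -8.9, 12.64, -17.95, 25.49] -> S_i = 6.27*(-1.42)^i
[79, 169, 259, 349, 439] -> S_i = 79 + 90*i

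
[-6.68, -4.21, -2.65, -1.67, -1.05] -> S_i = -6.68*0.63^i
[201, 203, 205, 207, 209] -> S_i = 201 + 2*i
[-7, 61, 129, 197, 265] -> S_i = -7 + 68*i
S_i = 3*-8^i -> [3, -24, 192, -1536, 12288]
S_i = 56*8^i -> [56, 448, 3584, 28672, 229376]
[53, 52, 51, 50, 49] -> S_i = 53 + -1*i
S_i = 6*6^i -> [6, 36, 216, 1296, 7776]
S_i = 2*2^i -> [2, 4, 8, 16, 32]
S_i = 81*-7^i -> [81, -567, 3969, -27783, 194481]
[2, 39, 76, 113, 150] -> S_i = 2 + 37*i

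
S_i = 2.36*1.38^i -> [2.36, 3.26, 4.49, 6.2, 8.56]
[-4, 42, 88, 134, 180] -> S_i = -4 + 46*i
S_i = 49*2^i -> [49, 98, 196, 392, 784]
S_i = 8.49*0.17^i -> [8.49, 1.44, 0.25, 0.04, 0.01]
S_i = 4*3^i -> [4, 12, 36, 108, 324]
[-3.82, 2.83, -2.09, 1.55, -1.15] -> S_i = -3.82*(-0.74)^i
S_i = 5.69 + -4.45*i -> [5.69, 1.24, -3.21, -7.66, -12.11]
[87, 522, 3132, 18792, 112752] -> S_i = 87*6^i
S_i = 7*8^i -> [7, 56, 448, 3584, 28672]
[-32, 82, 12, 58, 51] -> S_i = Random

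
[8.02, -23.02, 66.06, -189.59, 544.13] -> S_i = 8.02*(-2.87)^i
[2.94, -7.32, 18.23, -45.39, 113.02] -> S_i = 2.94*(-2.49)^i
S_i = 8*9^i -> [8, 72, 648, 5832, 52488]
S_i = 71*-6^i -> [71, -426, 2556, -15336, 92016]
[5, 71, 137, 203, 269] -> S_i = 5 + 66*i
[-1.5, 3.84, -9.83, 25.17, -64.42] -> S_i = -1.50*(-2.56)^i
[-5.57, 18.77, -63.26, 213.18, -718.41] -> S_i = -5.57*(-3.37)^i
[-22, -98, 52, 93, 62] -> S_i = Random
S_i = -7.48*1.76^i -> [-7.48, -13.16, -23.17, -40.78, -71.77]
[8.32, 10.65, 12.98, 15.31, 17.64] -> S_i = 8.32 + 2.33*i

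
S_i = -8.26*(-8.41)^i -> [-8.26, 69.47, -584.21, 4913.24, -41320.35]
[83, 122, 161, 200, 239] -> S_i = 83 + 39*i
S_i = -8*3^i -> [-8, -24, -72, -216, -648]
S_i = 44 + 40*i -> [44, 84, 124, 164, 204]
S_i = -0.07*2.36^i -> [-0.07, -0.17, -0.39, -0.92, -2.17]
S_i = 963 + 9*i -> [963, 972, 981, 990, 999]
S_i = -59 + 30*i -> [-59, -29, 1, 31, 61]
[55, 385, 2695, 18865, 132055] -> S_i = 55*7^i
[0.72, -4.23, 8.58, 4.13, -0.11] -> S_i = Random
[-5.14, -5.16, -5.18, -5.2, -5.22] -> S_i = -5.14 + -0.02*i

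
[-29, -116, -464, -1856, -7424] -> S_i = -29*4^i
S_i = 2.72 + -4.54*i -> [2.72, -1.82, -6.36, -10.9, -15.44]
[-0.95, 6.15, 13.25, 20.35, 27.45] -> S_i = -0.95 + 7.10*i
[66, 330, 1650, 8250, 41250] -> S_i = 66*5^i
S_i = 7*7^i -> [7, 49, 343, 2401, 16807]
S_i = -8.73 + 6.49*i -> [-8.73, -2.24, 4.25, 10.74, 17.23]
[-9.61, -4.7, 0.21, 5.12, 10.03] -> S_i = -9.61 + 4.91*i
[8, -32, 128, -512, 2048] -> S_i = 8*-4^i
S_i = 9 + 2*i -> [9, 11, 13, 15, 17]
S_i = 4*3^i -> [4, 12, 36, 108, 324]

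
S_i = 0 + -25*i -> [0, -25, -50, -75, -100]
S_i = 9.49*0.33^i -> [9.49, 3.13, 1.03, 0.34, 0.11]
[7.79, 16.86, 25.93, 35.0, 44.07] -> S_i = 7.79 + 9.07*i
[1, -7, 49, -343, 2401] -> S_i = 1*-7^i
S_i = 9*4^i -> [9, 36, 144, 576, 2304]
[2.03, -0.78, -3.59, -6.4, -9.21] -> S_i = 2.03 + -2.81*i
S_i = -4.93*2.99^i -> [-4.93, -14.74, -44.07, -131.78, -394.03]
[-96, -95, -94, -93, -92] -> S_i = -96 + 1*i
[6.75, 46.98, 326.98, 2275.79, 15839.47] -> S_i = 6.75*6.96^i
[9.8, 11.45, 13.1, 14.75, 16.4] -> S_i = 9.80 + 1.65*i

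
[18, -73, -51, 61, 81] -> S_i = Random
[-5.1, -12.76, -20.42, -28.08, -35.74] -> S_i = -5.10 + -7.66*i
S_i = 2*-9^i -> [2, -18, 162, -1458, 13122]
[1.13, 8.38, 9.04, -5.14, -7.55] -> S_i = Random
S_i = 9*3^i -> [9, 27, 81, 243, 729]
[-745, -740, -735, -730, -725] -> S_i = -745 + 5*i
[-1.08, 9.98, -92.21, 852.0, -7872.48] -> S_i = -1.08*(-9.24)^i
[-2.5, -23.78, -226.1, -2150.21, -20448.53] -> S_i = -2.50*9.51^i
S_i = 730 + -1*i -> [730, 729, 728, 727, 726]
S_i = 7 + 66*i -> [7, 73, 139, 205, 271]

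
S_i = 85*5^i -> [85, 425, 2125, 10625, 53125]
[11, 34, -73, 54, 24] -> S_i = Random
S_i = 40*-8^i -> [40, -320, 2560, -20480, 163840]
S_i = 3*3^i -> [3, 9, 27, 81, 243]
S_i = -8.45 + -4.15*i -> [-8.45, -12.6, -16.75, -20.9, -25.05]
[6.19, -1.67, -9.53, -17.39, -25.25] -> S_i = 6.19 + -7.86*i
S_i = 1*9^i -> [1, 9, 81, 729, 6561]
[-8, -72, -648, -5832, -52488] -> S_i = -8*9^i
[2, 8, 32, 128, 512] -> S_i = 2*4^i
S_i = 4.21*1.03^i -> [4.21, 4.34, 4.47, 4.6, 4.74]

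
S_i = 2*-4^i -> [2, -8, 32, -128, 512]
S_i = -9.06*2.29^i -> [-9.06, -20.75, -47.51, -108.8, -249.16]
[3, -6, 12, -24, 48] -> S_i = 3*-2^i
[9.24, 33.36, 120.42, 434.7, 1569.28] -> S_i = 9.24*3.61^i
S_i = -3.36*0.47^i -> [-3.36, -1.58, -0.74, -0.35, -0.16]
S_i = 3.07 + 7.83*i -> [3.07, 10.9, 18.73, 26.56, 34.39]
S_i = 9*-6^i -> [9, -54, 324, -1944, 11664]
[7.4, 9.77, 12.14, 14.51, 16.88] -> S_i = 7.40 + 2.37*i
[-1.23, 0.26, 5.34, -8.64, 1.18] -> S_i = Random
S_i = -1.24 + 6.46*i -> [-1.24, 5.22, 11.68, 18.14, 24.6]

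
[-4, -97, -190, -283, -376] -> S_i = -4 + -93*i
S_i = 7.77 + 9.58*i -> [7.77, 17.35, 26.93, 36.51, 46.09]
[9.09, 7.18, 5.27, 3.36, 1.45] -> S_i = 9.09 + -1.91*i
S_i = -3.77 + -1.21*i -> [-3.77, -4.98, -6.19, -7.4, -8.61]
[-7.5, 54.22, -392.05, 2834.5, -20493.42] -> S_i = -7.50*(-7.23)^i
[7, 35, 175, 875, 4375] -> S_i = 7*5^i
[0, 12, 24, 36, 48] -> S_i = 0 + 12*i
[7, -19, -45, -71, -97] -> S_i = 7 + -26*i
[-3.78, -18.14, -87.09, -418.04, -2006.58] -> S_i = -3.78*4.80^i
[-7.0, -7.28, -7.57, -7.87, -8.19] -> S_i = -7.00*1.04^i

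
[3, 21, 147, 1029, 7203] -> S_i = 3*7^i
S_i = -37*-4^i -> [-37, 148, -592, 2368, -9472]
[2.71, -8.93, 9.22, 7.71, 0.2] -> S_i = Random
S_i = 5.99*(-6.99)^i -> [5.99, -41.87, 292.67, -2045.78, 14299.98]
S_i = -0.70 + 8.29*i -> [-0.7, 7.59, 15.88, 24.17, 32.46]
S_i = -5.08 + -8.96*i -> [-5.08, -14.04, -23.0, -31.96, -40.92]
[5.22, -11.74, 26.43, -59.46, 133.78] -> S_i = 5.22*(-2.25)^i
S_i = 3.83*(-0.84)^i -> [3.83, -3.22, 2.7, -2.27, 1.91]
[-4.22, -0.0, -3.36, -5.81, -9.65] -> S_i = Random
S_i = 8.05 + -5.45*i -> [8.05, 2.6, -2.85, -8.3, -13.75]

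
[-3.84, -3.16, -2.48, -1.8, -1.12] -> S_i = -3.84 + 0.68*i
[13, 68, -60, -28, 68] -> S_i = Random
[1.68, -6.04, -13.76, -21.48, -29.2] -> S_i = 1.68 + -7.72*i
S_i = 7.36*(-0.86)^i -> [7.36, -6.33, 5.44, -4.68, 4.03]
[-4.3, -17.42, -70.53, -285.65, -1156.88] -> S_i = -4.30*4.05^i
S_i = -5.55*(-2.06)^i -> [-5.55, 11.43, -23.55, 48.52, -99.95]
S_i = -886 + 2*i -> [-886, -884, -882, -880, -878]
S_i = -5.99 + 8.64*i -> [-5.99, 2.65, 11.29, 19.93, 28.57]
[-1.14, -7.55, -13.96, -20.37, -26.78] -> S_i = -1.14 + -6.41*i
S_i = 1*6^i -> [1, 6, 36, 216, 1296]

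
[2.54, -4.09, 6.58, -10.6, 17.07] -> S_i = 2.54*(-1.61)^i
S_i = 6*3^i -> [6, 18, 54, 162, 486]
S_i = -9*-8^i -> [-9, 72, -576, 4608, -36864]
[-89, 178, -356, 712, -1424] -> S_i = -89*-2^i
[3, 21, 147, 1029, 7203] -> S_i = 3*7^i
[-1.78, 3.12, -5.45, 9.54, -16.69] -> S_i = -1.78*(-1.75)^i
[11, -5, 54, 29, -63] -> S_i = Random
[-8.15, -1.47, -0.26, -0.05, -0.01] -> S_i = -8.15*0.18^i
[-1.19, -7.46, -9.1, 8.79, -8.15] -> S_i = Random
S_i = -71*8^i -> [-71, -568, -4544, -36352, -290816]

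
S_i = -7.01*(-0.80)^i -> [-7.01, 5.61, -4.49, 3.59, -2.87]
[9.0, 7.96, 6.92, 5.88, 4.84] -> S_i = 9.00 + -1.04*i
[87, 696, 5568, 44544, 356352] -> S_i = 87*8^i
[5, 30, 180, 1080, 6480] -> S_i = 5*6^i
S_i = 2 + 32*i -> [2, 34, 66, 98, 130]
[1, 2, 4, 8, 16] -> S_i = 1*2^i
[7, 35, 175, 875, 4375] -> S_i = 7*5^i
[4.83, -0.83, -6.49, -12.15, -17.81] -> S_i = 4.83 + -5.66*i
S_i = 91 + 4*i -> [91, 95, 99, 103, 107]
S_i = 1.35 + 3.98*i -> [1.35, 5.33, 9.31, 13.29, 17.27]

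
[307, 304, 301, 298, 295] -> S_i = 307 + -3*i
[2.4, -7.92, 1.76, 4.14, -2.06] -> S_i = Random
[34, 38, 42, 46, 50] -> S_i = 34 + 4*i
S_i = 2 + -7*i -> [2, -5, -12, -19, -26]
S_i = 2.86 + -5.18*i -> [2.86, -2.32, -7.5, -12.68, -17.86]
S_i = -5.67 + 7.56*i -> [-5.67, 1.89, 9.45, 17.01, 24.57]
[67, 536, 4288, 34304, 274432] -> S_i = 67*8^i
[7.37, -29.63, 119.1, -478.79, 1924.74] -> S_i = 7.37*(-4.02)^i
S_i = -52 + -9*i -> [-52, -61, -70, -79, -88]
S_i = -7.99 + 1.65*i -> [-7.99, -6.34, -4.69, -3.04, -1.39]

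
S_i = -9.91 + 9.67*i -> [-9.91, -0.24, 9.43, 19.1, 28.77]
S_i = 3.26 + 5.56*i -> [3.26, 8.82, 14.38, 19.94, 25.5]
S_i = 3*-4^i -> [3, -12, 48, -192, 768]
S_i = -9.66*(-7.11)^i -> [-9.66, 68.68, -488.33, 3472.05, -24686.27]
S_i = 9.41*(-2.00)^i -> [9.41, -18.82, 37.64, -75.28, 150.56]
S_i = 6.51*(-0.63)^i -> [6.51, -4.1, 2.58, -1.63, 1.03]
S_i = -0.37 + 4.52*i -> [-0.37, 4.15, 8.67, 13.19, 17.71]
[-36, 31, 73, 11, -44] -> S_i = Random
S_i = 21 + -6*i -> [21, 15, 9, 3, -3]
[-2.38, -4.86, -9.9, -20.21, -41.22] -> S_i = -2.38*2.04^i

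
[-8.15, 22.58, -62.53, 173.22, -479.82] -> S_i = -8.15*(-2.77)^i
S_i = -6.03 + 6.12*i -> [-6.03, 0.09, 6.21, 12.33, 18.45]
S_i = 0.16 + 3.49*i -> [0.16, 3.65, 7.14, 10.63, 14.12]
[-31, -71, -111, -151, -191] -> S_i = -31 + -40*i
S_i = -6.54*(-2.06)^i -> [-6.54, 13.47, -27.75, 57.17, -117.77]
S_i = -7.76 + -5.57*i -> [-7.76, -13.33, -18.9, -24.47, -30.04]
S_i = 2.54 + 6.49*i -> [2.54, 9.03, 15.52, 22.01, 28.5]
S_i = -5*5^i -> [-5, -25, -125, -625, -3125]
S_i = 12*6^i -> [12, 72, 432, 2592, 15552]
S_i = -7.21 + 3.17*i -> [-7.21, -4.04, -0.87, 2.3, 5.47]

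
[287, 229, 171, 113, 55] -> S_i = 287 + -58*i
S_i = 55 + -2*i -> [55, 53, 51, 49, 47]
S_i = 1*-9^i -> [1, -9, 81, -729, 6561]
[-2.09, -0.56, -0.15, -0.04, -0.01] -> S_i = -2.09*0.27^i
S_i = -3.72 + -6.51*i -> [-3.72, -10.23, -16.74, -23.25, -29.76]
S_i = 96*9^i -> [96, 864, 7776, 69984, 629856]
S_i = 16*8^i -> [16, 128, 1024, 8192, 65536]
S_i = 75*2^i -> [75, 150, 300, 600, 1200]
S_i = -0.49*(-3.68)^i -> [-0.49, 1.8, -6.64, 24.42, -89.86]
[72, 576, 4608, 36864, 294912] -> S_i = 72*8^i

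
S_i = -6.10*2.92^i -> [-6.1, -17.81, -52.01, -151.87, -443.47]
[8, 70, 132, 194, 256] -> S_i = 8 + 62*i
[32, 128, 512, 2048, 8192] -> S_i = 32*4^i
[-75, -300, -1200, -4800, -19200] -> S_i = -75*4^i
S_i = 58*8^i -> [58, 464, 3712, 29696, 237568]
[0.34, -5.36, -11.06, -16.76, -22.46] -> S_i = 0.34 + -5.70*i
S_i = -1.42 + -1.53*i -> [-1.42, -2.95, -4.48, -6.01, -7.54]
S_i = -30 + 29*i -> [-30, -1, 28, 57, 86]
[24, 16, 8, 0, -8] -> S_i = 24 + -8*i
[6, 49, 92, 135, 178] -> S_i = 6 + 43*i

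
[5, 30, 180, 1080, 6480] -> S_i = 5*6^i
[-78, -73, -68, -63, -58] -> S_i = -78 + 5*i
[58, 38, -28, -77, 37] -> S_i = Random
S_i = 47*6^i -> [47, 282, 1692, 10152, 60912]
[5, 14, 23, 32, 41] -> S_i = 5 + 9*i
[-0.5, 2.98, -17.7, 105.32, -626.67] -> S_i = -0.50*(-5.95)^i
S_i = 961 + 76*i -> [961, 1037, 1113, 1189, 1265]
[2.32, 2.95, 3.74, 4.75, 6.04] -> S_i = 2.32*1.27^i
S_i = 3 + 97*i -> [3, 100, 197, 294, 391]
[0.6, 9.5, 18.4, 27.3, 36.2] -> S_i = 0.60 + 8.90*i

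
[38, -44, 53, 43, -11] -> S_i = Random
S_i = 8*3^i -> [8, 24, 72, 216, 648]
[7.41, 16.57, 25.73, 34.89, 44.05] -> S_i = 7.41 + 9.16*i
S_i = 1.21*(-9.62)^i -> [1.21, -11.64, 111.98, -1077.24, 10363.0]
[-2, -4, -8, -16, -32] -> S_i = -2*2^i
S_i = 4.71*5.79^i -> [4.71, 27.27, 157.9, 914.23, 5293.41]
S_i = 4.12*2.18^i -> [4.12, 8.98, 19.58, 42.68, 93.05]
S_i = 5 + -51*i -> [5, -46, -97, -148, -199]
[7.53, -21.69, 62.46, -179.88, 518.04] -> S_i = 7.53*(-2.88)^i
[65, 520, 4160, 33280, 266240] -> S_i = 65*8^i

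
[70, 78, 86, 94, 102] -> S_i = 70 + 8*i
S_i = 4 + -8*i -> [4, -4, -12, -20, -28]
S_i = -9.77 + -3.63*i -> [-9.77, -13.4, -17.03, -20.66, -24.29]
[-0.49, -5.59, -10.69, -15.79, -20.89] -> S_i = -0.49 + -5.10*i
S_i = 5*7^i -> [5, 35, 245, 1715, 12005]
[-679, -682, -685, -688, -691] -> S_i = -679 + -3*i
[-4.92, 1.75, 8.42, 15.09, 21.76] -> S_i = -4.92 + 6.67*i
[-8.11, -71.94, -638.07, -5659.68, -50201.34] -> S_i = -8.11*8.87^i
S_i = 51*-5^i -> [51, -255, 1275, -6375, 31875]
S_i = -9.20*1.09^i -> [-9.2, -10.03, -10.93, -11.91, -12.99]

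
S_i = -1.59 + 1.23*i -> [-1.59, -0.36, 0.87, 2.1, 3.33]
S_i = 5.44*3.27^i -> [5.44, 17.79, 58.17, 190.21, 622.0]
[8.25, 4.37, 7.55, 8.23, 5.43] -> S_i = Random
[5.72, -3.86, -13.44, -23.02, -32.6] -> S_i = 5.72 + -9.58*i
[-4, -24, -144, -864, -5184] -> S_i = -4*6^i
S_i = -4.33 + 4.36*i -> [-4.33, 0.03, 4.39, 8.75, 13.11]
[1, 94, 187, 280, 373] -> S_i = 1 + 93*i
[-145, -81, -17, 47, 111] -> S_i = -145 + 64*i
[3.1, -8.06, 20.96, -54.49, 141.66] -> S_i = 3.10*(-2.60)^i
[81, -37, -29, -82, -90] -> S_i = Random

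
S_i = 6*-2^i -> [6, -12, 24, -48, 96]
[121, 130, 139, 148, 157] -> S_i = 121 + 9*i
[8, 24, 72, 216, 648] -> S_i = 8*3^i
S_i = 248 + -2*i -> [248, 246, 244, 242, 240]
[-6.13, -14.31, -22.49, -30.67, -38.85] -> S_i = -6.13 + -8.18*i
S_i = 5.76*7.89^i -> [5.76, 45.45, 358.57, 2829.13, 22321.87]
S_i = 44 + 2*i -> [44, 46, 48, 50, 52]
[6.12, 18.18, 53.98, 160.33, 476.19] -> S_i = 6.12*2.97^i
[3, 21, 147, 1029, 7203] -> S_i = 3*7^i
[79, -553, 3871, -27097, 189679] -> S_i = 79*-7^i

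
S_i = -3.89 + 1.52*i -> [-3.89, -2.37, -0.85, 0.67, 2.19]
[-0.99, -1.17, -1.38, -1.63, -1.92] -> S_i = -0.99*1.18^i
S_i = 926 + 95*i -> [926, 1021, 1116, 1211, 1306]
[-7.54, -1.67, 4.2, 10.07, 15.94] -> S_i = -7.54 + 5.87*i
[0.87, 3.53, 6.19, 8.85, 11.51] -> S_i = 0.87 + 2.66*i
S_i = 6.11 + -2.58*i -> [6.11, 3.53, 0.95, -1.63, -4.21]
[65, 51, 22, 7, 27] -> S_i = Random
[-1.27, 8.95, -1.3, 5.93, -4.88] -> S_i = Random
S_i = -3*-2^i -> [-3, 6, -12, 24, -48]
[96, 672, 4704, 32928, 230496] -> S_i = 96*7^i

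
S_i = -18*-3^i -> [-18, 54, -162, 486, -1458]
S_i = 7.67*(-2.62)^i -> [7.67, -20.1, 52.65, -137.94, 361.41]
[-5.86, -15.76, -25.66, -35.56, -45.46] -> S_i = -5.86 + -9.90*i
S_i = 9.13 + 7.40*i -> [9.13, 16.53, 23.93, 31.33, 38.73]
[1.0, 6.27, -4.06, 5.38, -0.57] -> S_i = Random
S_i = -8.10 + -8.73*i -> [-8.1, -16.83, -25.56, -34.29, -43.02]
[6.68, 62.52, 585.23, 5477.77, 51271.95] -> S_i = 6.68*9.36^i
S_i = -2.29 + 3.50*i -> [-2.29, 1.21, 4.71, 8.21, 11.71]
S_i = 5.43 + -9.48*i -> [5.43, -4.05, -13.53, -23.01, -32.49]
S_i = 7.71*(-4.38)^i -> [7.71, -33.77, 147.91, -647.85, 2837.6]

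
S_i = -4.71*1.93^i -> [-4.71, -9.09, -17.54, -33.86, -65.35]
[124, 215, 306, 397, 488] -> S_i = 124 + 91*i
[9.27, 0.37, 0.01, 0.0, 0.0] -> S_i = 9.27*0.04^i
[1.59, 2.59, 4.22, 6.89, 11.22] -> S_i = 1.59*1.63^i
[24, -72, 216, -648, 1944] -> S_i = 24*-3^i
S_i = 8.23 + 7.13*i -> [8.23, 15.36, 22.49, 29.62, 36.75]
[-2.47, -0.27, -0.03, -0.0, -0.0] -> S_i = -2.47*0.11^i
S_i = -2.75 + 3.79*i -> [-2.75, 1.04, 4.83, 8.62, 12.41]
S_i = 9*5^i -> [9, 45, 225, 1125, 5625]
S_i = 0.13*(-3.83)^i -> [0.13, -0.5, 1.91, -7.3, 27.97]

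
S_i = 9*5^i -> [9, 45, 225, 1125, 5625]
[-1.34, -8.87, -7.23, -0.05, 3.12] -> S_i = Random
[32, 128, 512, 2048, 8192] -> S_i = 32*4^i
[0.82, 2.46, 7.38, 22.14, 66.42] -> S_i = 0.82*3.00^i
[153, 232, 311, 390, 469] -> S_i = 153 + 79*i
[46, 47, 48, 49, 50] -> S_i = 46 + 1*i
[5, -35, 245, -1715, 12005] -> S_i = 5*-7^i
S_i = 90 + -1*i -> [90, 89, 88, 87, 86]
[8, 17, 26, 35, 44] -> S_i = 8 + 9*i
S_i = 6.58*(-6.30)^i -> [6.58, -41.45, 261.16, -1645.31, 10365.45]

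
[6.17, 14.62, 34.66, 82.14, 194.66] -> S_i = 6.17*2.37^i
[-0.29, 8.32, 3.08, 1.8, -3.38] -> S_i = Random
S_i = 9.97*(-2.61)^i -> [9.97, -26.02, 67.92, -177.26, 462.65]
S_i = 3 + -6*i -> [3, -3, -9, -15, -21]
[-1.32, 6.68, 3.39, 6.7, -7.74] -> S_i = Random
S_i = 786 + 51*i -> [786, 837, 888, 939, 990]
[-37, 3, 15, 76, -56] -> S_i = Random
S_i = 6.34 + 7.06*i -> [6.34, 13.4, 20.46, 27.52, 34.58]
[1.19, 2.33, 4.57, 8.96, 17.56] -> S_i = 1.19*1.96^i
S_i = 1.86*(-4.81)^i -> [1.86, -8.95, 43.03, -206.99, 995.62]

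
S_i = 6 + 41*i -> [6, 47, 88, 129, 170]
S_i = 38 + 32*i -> [38, 70, 102, 134, 166]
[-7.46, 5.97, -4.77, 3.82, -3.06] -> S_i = -7.46*(-0.80)^i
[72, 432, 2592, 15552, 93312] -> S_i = 72*6^i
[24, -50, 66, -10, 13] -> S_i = Random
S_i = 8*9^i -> [8, 72, 648, 5832, 52488]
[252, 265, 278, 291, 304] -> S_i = 252 + 13*i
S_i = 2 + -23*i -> [2, -21, -44, -67, -90]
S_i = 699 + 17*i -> [699, 716, 733, 750, 767]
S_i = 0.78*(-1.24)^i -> [0.78, -0.97, 1.2, -1.49, 1.84]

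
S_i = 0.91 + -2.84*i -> [0.91, -1.93, -4.77, -7.61, -10.45]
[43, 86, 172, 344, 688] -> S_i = 43*2^i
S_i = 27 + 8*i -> [27, 35, 43, 51, 59]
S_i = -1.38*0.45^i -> [-1.38, -0.62, -0.28, -0.13, -0.06]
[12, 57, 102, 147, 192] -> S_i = 12 + 45*i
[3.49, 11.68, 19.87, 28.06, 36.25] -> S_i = 3.49 + 8.19*i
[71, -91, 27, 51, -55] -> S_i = Random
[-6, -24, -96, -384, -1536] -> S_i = -6*4^i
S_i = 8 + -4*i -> [8, 4, 0, -4, -8]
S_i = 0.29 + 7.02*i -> [0.29, 7.31, 14.33, 21.35, 28.37]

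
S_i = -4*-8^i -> [-4, 32, -256, 2048, -16384]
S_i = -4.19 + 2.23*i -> [-4.19, -1.96, 0.27, 2.5, 4.73]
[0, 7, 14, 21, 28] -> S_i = 0 + 7*i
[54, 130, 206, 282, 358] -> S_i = 54 + 76*i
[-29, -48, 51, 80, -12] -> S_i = Random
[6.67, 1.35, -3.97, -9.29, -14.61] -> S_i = 6.67 + -5.32*i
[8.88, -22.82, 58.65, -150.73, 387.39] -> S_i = 8.88*(-2.57)^i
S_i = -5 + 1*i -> [-5, -4, -3, -2, -1]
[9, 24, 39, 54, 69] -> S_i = 9 + 15*i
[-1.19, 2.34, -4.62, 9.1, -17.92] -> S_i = -1.19*(-1.97)^i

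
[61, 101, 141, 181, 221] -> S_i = 61 + 40*i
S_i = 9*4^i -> [9, 36, 144, 576, 2304]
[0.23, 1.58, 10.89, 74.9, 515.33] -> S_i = 0.23*6.88^i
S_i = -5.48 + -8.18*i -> [-5.48, -13.66, -21.84, -30.02, -38.2]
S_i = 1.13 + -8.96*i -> [1.13, -7.83, -16.79, -25.75, -34.71]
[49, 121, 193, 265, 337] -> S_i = 49 + 72*i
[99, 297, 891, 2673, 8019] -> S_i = 99*3^i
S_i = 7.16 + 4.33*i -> [7.16, 11.49, 15.82, 20.15, 24.48]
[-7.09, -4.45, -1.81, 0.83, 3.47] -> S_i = -7.09 + 2.64*i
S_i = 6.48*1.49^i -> [6.48, 9.66, 14.39, 21.44, 31.94]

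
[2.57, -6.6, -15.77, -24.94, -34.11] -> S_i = 2.57 + -9.17*i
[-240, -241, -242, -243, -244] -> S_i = -240 + -1*i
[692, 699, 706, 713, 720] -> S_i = 692 + 7*i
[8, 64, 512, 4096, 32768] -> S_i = 8*8^i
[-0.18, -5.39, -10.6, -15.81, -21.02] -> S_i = -0.18 + -5.21*i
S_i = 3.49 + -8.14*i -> [3.49, -4.65, -12.79, -20.93, -29.07]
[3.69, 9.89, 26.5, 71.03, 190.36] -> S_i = 3.69*2.68^i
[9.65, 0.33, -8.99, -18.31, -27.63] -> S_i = 9.65 + -9.32*i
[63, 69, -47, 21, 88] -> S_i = Random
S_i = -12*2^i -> [-12, -24, -48, -96, -192]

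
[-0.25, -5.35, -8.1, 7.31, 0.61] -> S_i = Random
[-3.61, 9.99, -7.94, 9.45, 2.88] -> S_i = Random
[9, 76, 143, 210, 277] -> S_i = 9 + 67*i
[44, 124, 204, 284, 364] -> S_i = 44 + 80*i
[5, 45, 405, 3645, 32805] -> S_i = 5*9^i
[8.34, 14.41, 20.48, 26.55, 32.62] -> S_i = 8.34 + 6.07*i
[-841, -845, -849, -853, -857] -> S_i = -841 + -4*i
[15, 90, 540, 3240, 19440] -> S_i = 15*6^i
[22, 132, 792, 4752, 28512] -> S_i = 22*6^i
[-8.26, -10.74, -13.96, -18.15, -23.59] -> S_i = -8.26*1.30^i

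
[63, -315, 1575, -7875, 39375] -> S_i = 63*-5^i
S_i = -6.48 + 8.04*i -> [-6.48, 1.56, 9.6, 17.64, 25.68]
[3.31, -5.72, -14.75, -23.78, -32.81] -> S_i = 3.31 + -9.03*i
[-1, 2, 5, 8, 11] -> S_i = -1 + 3*i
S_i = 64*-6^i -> [64, -384, 2304, -13824, 82944]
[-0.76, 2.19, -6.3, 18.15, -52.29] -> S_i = -0.76*(-2.88)^i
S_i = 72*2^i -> [72, 144, 288, 576, 1152]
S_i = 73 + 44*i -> [73, 117, 161, 205, 249]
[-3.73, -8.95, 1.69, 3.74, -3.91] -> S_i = Random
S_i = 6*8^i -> [6, 48, 384, 3072, 24576]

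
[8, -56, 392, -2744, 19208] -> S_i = 8*-7^i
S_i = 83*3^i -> [83, 249, 747, 2241, 6723]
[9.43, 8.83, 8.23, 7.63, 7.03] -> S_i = 9.43 + -0.60*i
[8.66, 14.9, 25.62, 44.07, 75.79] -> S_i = 8.66*1.72^i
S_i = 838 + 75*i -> [838, 913, 988, 1063, 1138]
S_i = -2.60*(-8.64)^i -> [-2.6, 22.46, -194.09, 1676.93, -14488.66]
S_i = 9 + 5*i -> [9, 14, 19, 24, 29]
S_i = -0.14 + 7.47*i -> [-0.14, 7.33, 14.8, 22.27, 29.74]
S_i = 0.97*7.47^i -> [0.97, 7.25, 54.13, 404.33, 3020.33]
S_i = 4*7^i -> [4, 28, 196, 1372, 9604]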